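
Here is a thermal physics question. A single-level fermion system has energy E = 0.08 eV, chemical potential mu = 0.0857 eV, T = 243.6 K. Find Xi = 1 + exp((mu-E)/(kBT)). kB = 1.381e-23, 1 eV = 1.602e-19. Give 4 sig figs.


Step 1: (mu - E) = 0.0857 - 0.08 = 0.0057 eV
Step 2: x = (mu-E)*eV/(kB*T) = 0.0057*1.602e-19/(1.381e-23*243.6) = 0.2714
Step 3: exp(x) = 1.312
Step 4: Xi = 1 + 1.312 = 2.312

2.312


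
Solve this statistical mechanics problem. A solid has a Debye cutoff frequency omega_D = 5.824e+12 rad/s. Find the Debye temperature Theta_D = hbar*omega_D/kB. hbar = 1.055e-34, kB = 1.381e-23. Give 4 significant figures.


Step 1: hbar*omega_D = 1.055e-34 * 5.824e+12 = 6.144e-22 J
Step 2: Theta_D = 6.144e-22 / 1.381e-23
Step 3: Theta_D = 44.49 K

44.49


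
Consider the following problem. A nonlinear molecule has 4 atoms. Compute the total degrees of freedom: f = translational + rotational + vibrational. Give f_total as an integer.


Step 1: Translational DOF = 3
Step 2: Rotational DOF (nonlinear) = 3
Step 3: Vibrational DOF = 3*4 - 6 = 6
Step 4: Total = 3 + 3 + 6 = 12

12


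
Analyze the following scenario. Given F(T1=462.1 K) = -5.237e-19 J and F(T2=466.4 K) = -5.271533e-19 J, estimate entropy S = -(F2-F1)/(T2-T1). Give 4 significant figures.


Step 1: dF = F2 - F1 = -5.271533e-19 - (-5.237e-19) = -3.4533e-21 J
Step 2: dT = T2 - T1 = 466.4 - 462.1 = 4.3 K
Step 3: S = -dF/dT = -(-3.4533e-21)/4.3 = 8.031e-22 J/K

8.031e-22


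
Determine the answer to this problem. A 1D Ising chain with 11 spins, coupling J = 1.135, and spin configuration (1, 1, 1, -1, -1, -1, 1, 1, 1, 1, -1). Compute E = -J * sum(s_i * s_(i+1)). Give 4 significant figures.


Step 1: Nearest-neighbor products: 1, 1, -1, 1, 1, -1, 1, 1, 1, -1
Step 2: Sum of products = 4
Step 3: E = -1.135 * 4 = -4.54

-4.54


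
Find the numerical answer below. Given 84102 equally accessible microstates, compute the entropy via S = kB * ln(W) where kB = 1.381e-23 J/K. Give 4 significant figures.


Step 1: ln(W) = ln(84102) = 11.34
Step 2: S = kB * ln(W) = 1.381e-23 * 11.34
Step 3: S = 1.566e-22 J/K

1.566e-22


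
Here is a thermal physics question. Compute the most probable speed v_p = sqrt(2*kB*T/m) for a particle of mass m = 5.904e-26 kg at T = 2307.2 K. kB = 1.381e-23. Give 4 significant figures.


Step 1: Numerator = 2*kB*T = 2*1.381e-23*2307.2 = 6.372e-20
Step 2: Ratio = 6.372e-20 / 5.904e-26 = 1.079e+06
Step 3: v_p = sqrt(1.079e+06) = 1039 m/s

1039


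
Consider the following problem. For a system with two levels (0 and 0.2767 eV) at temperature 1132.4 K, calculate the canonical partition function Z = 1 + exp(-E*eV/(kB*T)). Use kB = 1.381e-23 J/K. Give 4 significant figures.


Step 1: Compute beta*E = E*eV/(kB*T) = 0.2767*1.602e-19/(1.381e-23*1132.4) = 2.835
Step 2: exp(-beta*E) = exp(-2.835) = 0.05875
Step 3: Z = 1 + 0.05875 = 1.059

1.059


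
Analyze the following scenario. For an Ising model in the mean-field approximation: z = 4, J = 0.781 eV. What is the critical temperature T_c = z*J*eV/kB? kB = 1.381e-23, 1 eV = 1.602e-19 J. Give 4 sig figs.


Step 1: z*J = 4*0.781 = 3.124 eV
Step 2: Convert to Joules: 3.124*1.602e-19 = 5.005e-19 J
Step 3: T_c = 5.005e-19 / 1.381e-23 = 3.624e+04 K

3.624e+04


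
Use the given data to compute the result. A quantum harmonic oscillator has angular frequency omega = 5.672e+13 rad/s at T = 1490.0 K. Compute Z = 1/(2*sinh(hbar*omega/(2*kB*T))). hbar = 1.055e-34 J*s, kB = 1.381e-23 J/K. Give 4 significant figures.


Step 1: Compute x = hbar*omega/(kB*T) = 1.055e-34*5.672e+13/(1.381e-23*1490.0) = 0.2908
Step 2: x/2 = 0.1454
Step 3: sinh(x/2) = 0.1459
Step 4: Z = 1/(2*0.1459) = 3.427

3.427


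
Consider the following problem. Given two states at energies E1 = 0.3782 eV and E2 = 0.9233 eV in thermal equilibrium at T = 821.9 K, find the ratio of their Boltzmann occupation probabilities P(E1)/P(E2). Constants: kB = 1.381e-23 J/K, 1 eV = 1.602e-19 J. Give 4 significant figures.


Step 1: Compute energy difference dE = E1 - E2 = 0.3782 - 0.9233 = -0.5451 eV
Step 2: Convert to Joules: dE_J = -0.5451 * 1.602e-19 = -8.733e-20 J
Step 3: Compute exponent = -dE_J / (kB * T) = -(-8.733e-20) / (1.381e-23 * 821.9) = 7.694
Step 4: P(E1)/P(E2) = exp(7.694) = 2194

2194


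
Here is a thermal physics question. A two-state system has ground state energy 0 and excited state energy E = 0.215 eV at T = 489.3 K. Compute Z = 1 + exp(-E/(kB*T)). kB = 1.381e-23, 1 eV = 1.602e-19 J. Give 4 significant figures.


Step 1: Compute beta*E = E*eV/(kB*T) = 0.215*1.602e-19/(1.381e-23*489.3) = 5.097
Step 2: exp(-beta*E) = exp(-5.097) = 0.006114
Step 3: Z = 1 + 0.006114 = 1.006

1.006


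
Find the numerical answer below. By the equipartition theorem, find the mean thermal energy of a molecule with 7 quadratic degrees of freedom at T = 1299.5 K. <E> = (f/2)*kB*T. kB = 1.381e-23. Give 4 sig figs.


Step 1: f/2 = 7/2 = 3.5
Step 2: kB*T = 1.381e-23 * 1299.5 = 1.795e-20
Step 3: <E> = 3.5 * 1.795e-20 = 6.281e-20 J

6.281e-20


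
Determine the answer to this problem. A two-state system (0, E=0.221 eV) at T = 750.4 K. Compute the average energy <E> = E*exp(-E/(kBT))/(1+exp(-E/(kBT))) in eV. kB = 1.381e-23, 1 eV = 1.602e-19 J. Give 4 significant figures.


Step 1: beta*E = 0.221*1.602e-19/(1.381e-23*750.4) = 3.416
Step 2: exp(-beta*E) = 0.03283
Step 3: <E> = 0.221*0.03283/(1+0.03283) = 0.007025 eV

0.007025


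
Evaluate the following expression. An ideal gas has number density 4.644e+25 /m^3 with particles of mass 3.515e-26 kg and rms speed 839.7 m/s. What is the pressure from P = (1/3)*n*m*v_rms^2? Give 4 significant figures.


Step 1: v_rms^2 = 839.7^2 = 7.051e+05
Step 2: n*m = 4.644e+25*3.515e-26 = 1.632
Step 3: P = (1/3)*1.632*7.051e+05 = 3.837e+05 Pa

3.837e+05


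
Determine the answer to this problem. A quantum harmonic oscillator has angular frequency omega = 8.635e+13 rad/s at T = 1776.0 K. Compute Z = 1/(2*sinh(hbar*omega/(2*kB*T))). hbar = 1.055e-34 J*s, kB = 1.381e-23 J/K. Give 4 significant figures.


Step 1: Compute x = hbar*omega/(kB*T) = 1.055e-34*8.635e+13/(1.381e-23*1776.0) = 0.3714
Step 2: x/2 = 0.1857
Step 3: sinh(x/2) = 0.1868
Step 4: Z = 1/(2*0.1868) = 2.677

2.677


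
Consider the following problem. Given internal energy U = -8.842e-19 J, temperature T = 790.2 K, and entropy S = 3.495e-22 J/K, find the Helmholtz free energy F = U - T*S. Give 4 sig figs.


Step 1: T*S = 790.2 * 3.495e-22 = 2.762e-19 J
Step 2: F = U - T*S = -8.842e-19 - 2.762e-19
Step 3: F = -1.16e-18 J

-1.16e-18


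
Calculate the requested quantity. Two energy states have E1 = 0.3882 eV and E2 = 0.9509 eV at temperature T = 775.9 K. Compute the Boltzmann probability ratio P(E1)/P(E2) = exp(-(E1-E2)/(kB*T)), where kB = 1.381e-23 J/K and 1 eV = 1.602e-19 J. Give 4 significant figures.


Step 1: Compute energy difference dE = E1 - E2 = 0.3882 - 0.9509 = -0.5627 eV
Step 2: Convert to Joules: dE_J = -0.5627 * 1.602e-19 = -9.014e-20 J
Step 3: Compute exponent = -dE_J / (kB * T) = -(-9.014e-20) / (1.381e-23 * 775.9) = 8.413
Step 4: P(E1)/P(E2) = exp(8.413) = 4504

4504


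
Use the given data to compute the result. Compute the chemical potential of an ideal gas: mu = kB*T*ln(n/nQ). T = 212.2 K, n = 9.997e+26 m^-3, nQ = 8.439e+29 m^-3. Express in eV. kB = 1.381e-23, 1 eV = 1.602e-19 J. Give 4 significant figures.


Step 1: n/nQ = 9.997e+26/8.439e+29 = 0.001185
Step 2: ln(n/nQ) = -6.738
Step 3: mu = kB*T*ln(n/nQ) = 2.93e-21*-6.738 = -1.975e-20 J
Step 4: Convert to eV: -1.975e-20/1.602e-19 = -0.1233 eV

-0.1233


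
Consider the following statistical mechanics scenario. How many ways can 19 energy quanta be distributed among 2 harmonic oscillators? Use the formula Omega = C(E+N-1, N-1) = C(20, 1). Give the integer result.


Step 1: Use binomial coefficient C(20, 1)
Step 2: Numerator = 20! / 19!
Step 3: Denominator = 1!
Step 4: Omega = 20

20


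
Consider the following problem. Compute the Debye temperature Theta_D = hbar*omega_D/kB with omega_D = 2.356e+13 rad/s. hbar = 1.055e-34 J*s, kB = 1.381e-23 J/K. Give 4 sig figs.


Step 1: hbar*omega_D = 1.055e-34 * 2.356e+13 = 2.486e-21 J
Step 2: Theta_D = 2.486e-21 / 1.381e-23
Step 3: Theta_D = 180 K

180


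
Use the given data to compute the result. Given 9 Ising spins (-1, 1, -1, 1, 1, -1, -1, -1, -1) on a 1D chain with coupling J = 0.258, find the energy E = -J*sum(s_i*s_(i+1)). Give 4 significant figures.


Step 1: Nearest-neighbor products: -1, -1, -1, 1, -1, 1, 1, 1
Step 2: Sum of products = 0
Step 3: E = -0.258 * 0 = 0

0


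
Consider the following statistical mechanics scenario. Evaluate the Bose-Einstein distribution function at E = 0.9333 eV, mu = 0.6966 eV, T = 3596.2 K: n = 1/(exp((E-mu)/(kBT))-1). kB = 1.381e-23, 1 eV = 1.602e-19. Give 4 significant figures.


Step 1: (E - mu) = 0.2367 eV
Step 2: x = (E-mu)*eV/(kB*T) = 0.2367*1.602e-19/(1.381e-23*3596.2) = 0.7635
Step 3: exp(x) = 2.146
Step 4: n = 1/(exp(x)-1) = 0.8727

0.8727


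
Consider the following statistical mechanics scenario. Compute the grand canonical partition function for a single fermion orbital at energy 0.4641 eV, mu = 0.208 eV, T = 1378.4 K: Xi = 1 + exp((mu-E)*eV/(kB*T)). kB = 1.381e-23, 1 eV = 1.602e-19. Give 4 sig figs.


Step 1: (mu - E) = 0.208 - 0.4641 = -0.2561 eV
Step 2: x = (mu-E)*eV/(kB*T) = -0.2561*1.602e-19/(1.381e-23*1378.4) = -2.155
Step 3: exp(x) = 0.1159
Step 4: Xi = 1 + 0.1159 = 1.116

1.116


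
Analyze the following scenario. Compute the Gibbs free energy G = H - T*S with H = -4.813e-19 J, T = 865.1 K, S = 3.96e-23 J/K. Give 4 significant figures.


Step 1: T*S = 865.1 * 3.96e-23 = 3.426e-20 J
Step 2: G = H - T*S = -4.813e-19 - 3.426e-20
Step 3: G = -5.156e-19 J

-5.156e-19


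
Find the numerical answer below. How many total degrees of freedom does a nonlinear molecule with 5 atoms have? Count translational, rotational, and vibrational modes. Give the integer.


Step 1: Translational DOF = 3
Step 2: Rotational DOF (nonlinear) = 3
Step 3: Vibrational DOF = 3*5 - 6 = 9
Step 4: Total = 3 + 3 + 9 = 15

15


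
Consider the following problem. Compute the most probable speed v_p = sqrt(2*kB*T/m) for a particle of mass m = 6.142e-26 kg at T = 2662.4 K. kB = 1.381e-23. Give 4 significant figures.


Step 1: Numerator = 2*kB*T = 2*1.381e-23*2662.4 = 7.354e-20
Step 2: Ratio = 7.354e-20 / 6.142e-26 = 1.197e+06
Step 3: v_p = sqrt(1.197e+06) = 1094 m/s

1094


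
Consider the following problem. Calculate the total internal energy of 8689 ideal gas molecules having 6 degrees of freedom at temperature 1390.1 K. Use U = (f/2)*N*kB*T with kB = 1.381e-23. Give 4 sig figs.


Step 1: f/2 = 6/2 = 3.0
Step 2: N*kB*T = 8689*1.381e-23*1390.1 = 1.668e-16
Step 3: U = 3.0 * 1.668e-16 = 5.004e-16 J

5.004e-16


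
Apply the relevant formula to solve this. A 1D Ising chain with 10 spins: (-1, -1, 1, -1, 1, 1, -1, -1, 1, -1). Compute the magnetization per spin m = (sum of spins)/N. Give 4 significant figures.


Step 1: Count up spins (+1): 4, down spins (-1): 6
Step 2: Total magnetization M = 4 - 6 = -2
Step 3: m = M/N = -2/10 = -0.2

-0.2


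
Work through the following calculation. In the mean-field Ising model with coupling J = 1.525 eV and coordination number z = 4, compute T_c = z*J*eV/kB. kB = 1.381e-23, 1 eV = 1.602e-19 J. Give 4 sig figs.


Step 1: z*J = 4*1.525 = 6.1 eV
Step 2: Convert to Joules: 6.1*1.602e-19 = 9.772e-19 J
Step 3: T_c = 9.772e-19 / 1.381e-23 = 7.076e+04 K

7.076e+04


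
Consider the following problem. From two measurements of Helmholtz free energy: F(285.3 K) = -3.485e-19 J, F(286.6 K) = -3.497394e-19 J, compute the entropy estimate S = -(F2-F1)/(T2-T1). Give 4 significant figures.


Step 1: dF = F2 - F1 = -3.497394e-19 - (-3.485e-19) = -1.2394e-21 J
Step 2: dT = T2 - T1 = 286.6 - 285.3 = 1.3 K
Step 3: S = -dF/dT = -(-1.2394e-21)/1.3 = 9.534e-22 J/K

9.534e-22


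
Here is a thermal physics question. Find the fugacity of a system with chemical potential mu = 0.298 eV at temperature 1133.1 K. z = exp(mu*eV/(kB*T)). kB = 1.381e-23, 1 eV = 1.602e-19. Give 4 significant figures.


Step 1: Convert mu to Joules: 0.298*1.602e-19 = 4.774e-20 J
Step 2: kB*T = 1.381e-23*1133.1 = 1.565e-20 J
Step 3: mu/(kB*T) = 3.051
Step 4: z = exp(3.051) = 21.13

21.13


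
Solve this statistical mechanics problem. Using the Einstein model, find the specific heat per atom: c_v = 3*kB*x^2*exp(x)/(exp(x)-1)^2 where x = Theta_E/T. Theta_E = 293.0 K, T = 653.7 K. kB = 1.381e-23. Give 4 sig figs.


Step 1: x = Theta_E/T = 293.0/653.7 = 0.4482
Step 2: x^2 = 0.2009
Step 3: exp(x) = 1.566
Step 4: c_v = 3*1.381e-23*0.2009*1.566/(1.566-1)^2 = 4.074e-23

4.074e-23


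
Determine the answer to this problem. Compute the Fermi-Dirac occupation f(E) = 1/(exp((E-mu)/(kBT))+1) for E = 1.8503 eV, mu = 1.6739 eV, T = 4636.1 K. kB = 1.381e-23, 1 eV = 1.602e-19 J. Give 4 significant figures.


Step 1: (E - mu) = 1.8503 - 1.6739 = 0.1764 eV
Step 2: Convert: (E-mu)*eV = 2.826e-20 J
Step 3: x = (E-mu)*eV/(kB*T) = 0.4414
Step 4: f = 1/(exp(0.4414)+1) = 0.3914

0.3914


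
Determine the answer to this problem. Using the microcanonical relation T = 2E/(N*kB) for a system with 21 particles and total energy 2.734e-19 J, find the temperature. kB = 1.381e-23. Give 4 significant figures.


Step 1: Numerator = 2*E = 2*2.734e-19 = 5.468e-19 J
Step 2: Denominator = N*kB = 21*1.381e-23 = 2.9e-22
Step 3: T = 5.468e-19 / 2.9e-22 = 1885 K

1885


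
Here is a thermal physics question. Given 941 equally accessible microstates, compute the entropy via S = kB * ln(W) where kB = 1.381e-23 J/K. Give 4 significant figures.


Step 1: ln(W) = ln(941) = 6.847
Step 2: S = kB * ln(W) = 1.381e-23 * 6.847
Step 3: S = 9.456e-23 J/K

9.456e-23


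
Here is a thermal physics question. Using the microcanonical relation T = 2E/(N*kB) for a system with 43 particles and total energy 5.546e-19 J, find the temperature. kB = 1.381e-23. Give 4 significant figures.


Step 1: Numerator = 2*E = 2*5.546e-19 = 1.109e-18 J
Step 2: Denominator = N*kB = 43*1.381e-23 = 5.938e-22
Step 3: T = 1.109e-18 / 5.938e-22 = 1868 K

1868


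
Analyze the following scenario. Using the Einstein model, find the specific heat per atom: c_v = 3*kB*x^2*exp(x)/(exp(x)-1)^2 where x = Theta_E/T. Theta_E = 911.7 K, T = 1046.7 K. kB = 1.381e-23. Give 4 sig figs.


Step 1: x = Theta_E/T = 911.7/1046.7 = 0.871
Step 2: x^2 = 0.7587
Step 3: exp(x) = 2.389
Step 4: c_v = 3*1.381e-23*0.7587*2.389/(2.389-1)^2 = 3.891e-23

3.891e-23


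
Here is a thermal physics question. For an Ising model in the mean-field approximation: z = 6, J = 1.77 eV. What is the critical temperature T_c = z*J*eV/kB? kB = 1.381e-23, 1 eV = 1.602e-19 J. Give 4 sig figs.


Step 1: z*J = 6*1.77 = 10.62 eV
Step 2: Convert to Joules: 10.62*1.602e-19 = 1.701e-18 J
Step 3: T_c = 1.701e-18 / 1.381e-23 = 1.232e+05 K

1.232e+05


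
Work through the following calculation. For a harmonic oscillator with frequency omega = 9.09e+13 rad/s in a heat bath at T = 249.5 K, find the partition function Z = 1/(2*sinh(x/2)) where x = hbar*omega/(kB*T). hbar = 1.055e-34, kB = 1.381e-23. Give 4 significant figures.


Step 1: Compute x = hbar*omega/(kB*T) = 1.055e-34*9.09e+13/(1.381e-23*249.5) = 2.783
Step 2: x/2 = 1.392
Step 3: sinh(x/2) = 1.886
Step 4: Z = 1/(2*1.886) = 0.2651

0.2651


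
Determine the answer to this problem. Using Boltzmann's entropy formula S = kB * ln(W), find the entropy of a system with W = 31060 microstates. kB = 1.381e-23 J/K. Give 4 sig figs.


Step 1: ln(W) = ln(31060) = 10.34
Step 2: S = kB * ln(W) = 1.381e-23 * 10.34
Step 3: S = 1.428e-22 J/K

1.428e-22


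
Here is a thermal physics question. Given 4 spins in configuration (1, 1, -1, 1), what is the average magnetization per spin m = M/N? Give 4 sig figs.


Step 1: Count up spins (+1): 3, down spins (-1): 1
Step 2: Total magnetization M = 3 - 1 = 2
Step 3: m = M/N = 2/4 = 0.5

0.5


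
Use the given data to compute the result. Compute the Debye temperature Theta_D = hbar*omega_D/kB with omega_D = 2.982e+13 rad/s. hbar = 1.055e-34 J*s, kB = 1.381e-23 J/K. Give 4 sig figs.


Step 1: hbar*omega_D = 1.055e-34 * 2.982e+13 = 3.146e-21 J
Step 2: Theta_D = 3.146e-21 / 1.381e-23
Step 3: Theta_D = 227.8 K

227.8


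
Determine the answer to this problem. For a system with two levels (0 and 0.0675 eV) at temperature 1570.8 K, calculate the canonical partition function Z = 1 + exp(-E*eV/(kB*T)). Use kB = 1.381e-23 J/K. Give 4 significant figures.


Step 1: Compute beta*E = E*eV/(kB*T) = 0.0675*1.602e-19/(1.381e-23*1570.8) = 0.4985
Step 2: exp(-beta*E) = exp(-0.4985) = 0.6075
Step 3: Z = 1 + 0.6075 = 1.607

1.607


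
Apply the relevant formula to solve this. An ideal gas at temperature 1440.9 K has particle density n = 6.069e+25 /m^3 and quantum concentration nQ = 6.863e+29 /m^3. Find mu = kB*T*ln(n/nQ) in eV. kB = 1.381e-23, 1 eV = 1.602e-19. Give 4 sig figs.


Step 1: n/nQ = 6.069e+25/6.863e+29 = 8.843e-05
Step 2: ln(n/nQ) = -9.333
Step 3: mu = kB*T*ln(n/nQ) = 1.99e-20*-9.333 = -1.857e-19 J
Step 4: Convert to eV: -1.857e-19/1.602e-19 = -1.159 eV

-1.159


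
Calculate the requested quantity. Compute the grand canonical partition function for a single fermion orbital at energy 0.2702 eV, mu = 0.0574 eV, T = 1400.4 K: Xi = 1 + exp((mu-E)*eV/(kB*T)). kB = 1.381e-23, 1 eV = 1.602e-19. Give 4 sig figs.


Step 1: (mu - E) = 0.0574 - 0.2702 = -0.2128 eV
Step 2: x = (mu-E)*eV/(kB*T) = -0.2128*1.602e-19/(1.381e-23*1400.4) = -1.763
Step 3: exp(x) = 0.1716
Step 4: Xi = 1 + 0.1716 = 1.172

1.172


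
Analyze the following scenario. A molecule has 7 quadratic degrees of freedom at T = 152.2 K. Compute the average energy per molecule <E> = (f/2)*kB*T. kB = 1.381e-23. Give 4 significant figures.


Step 1: f/2 = 7/2 = 3.5
Step 2: kB*T = 1.381e-23 * 152.2 = 2.102e-21
Step 3: <E> = 3.5 * 2.102e-21 = 7.357e-21 J

7.357e-21


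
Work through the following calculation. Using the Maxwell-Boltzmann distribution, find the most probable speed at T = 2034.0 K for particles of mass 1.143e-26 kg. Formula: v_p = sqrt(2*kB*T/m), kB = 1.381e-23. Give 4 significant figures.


Step 1: Numerator = 2*kB*T = 2*1.381e-23*2034.0 = 5.618e-20
Step 2: Ratio = 5.618e-20 / 1.143e-26 = 4.915e+06
Step 3: v_p = sqrt(4.915e+06) = 2217 m/s

2217


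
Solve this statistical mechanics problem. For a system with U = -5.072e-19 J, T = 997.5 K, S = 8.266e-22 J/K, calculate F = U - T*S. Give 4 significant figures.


Step 1: T*S = 997.5 * 8.266e-22 = 8.245e-19 J
Step 2: F = U - T*S = -5.072e-19 - 8.245e-19
Step 3: F = -1.332e-18 J

-1.332e-18


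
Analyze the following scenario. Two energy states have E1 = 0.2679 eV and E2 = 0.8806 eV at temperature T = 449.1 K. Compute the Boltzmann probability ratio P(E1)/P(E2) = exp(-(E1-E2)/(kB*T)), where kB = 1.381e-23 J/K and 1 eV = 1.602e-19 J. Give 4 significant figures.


Step 1: Compute energy difference dE = E1 - E2 = 0.2679 - 0.8806 = -0.6127 eV
Step 2: Convert to Joules: dE_J = -0.6127 * 1.602e-19 = -9.815e-20 J
Step 3: Compute exponent = -dE_J / (kB * T) = -(-9.815e-20) / (1.381e-23 * 449.1) = 15.83
Step 4: P(E1)/P(E2) = exp(15.83) = 7.468e+06

7.468e+06


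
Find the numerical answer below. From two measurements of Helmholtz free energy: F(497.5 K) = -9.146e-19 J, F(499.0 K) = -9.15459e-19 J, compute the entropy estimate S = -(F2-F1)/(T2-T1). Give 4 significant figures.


Step 1: dF = F2 - F1 = -9.15459e-19 - (-9.146e-19) = -8.59e-22 J
Step 2: dT = T2 - T1 = 499.0 - 497.5 = 1.5 K
Step 3: S = -dF/dT = -(-8.59e-22)/1.5 = 5.727e-22 J/K

5.727e-22


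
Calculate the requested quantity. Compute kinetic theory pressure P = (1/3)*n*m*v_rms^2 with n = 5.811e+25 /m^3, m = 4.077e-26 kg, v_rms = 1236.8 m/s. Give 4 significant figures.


Step 1: v_rms^2 = 1236.8^2 = 1.53e+06
Step 2: n*m = 5.811e+25*4.077e-26 = 2.369
Step 3: P = (1/3)*2.369*1.53e+06 = 1.208e+06 Pa

1.208e+06


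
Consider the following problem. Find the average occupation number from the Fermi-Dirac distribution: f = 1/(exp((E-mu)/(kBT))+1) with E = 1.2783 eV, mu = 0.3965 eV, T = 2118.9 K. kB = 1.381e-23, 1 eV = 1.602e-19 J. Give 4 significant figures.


Step 1: (E - mu) = 1.2783 - 0.3965 = 0.8818 eV
Step 2: Convert: (E-mu)*eV = 1.413e-19 J
Step 3: x = (E-mu)*eV/(kB*T) = 4.828
Step 4: f = 1/(exp(4.828)+1) = 0.007942

0.007942


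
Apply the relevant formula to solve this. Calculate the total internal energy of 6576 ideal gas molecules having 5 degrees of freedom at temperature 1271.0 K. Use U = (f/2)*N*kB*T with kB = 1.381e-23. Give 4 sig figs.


Step 1: f/2 = 5/2 = 2.5
Step 2: N*kB*T = 6576*1.381e-23*1271.0 = 1.154e-16
Step 3: U = 2.5 * 1.154e-16 = 2.886e-16 J

2.886e-16


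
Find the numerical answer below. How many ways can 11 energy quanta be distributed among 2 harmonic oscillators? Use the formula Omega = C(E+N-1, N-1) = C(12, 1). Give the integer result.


Step 1: Use binomial coefficient C(12, 1)
Step 2: Numerator = 12! / 11!
Step 3: Denominator = 1!
Step 4: Omega = 12

12


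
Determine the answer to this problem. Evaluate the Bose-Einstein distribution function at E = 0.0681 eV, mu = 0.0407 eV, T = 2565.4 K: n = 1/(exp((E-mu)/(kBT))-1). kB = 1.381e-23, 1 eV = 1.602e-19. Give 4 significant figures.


Step 1: (E - mu) = 0.0274 eV
Step 2: x = (E-mu)*eV/(kB*T) = 0.0274*1.602e-19/(1.381e-23*2565.4) = 0.1239
Step 3: exp(x) = 1.132
Step 4: n = 1/(exp(x)-1) = 7.581

7.581


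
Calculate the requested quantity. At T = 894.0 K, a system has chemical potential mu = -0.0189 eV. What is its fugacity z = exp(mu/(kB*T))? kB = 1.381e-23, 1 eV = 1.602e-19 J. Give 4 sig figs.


Step 1: Convert mu to Joules: -0.0189*1.602e-19 = -3.028e-21 J
Step 2: kB*T = 1.381e-23*894.0 = 1.235e-20 J
Step 3: mu/(kB*T) = -0.2452
Step 4: z = exp(-0.2452) = 0.7825

0.7825


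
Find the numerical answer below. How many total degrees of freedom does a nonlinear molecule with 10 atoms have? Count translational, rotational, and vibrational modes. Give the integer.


Step 1: Translational DOF = 3
Step 2: Rotational DOF (nonlinear) = 3
Step 3: Vibrational DOF = 3*10 - 6 = 24
Step 4: Total = 3 + 3 + 24 = 30

30


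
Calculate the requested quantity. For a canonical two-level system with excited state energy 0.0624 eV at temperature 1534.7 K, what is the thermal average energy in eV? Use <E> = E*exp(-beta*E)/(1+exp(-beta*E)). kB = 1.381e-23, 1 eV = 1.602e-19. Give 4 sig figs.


Step 1: beta*E = 0.0624*1.602e-19/(1.381e-23*1534.7) = 0.4717
Step 2: exp(-beta*E) = 0.624
Step 3: <E> = 0.0624*0.624/(1+0.624) = 0.02398 eV

0.02398


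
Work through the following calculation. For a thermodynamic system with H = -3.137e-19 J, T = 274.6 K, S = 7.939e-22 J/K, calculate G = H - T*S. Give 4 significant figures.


Step 1: T*S = 274.6 * 7.939e-22 = 2.18e-19 J
Step 2: G = H - T*S = -3.137e-19 - 2.18e-19
Step 3: G = -5.317e-19 J

-5.317e-19


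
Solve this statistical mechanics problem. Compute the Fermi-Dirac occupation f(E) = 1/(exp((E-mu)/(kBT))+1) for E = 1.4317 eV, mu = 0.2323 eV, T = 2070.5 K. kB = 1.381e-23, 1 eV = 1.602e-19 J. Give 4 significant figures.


Step 1: (E - mu) = 1.4317 - 0.2323 = 1.199 eV
Step 2: Convert: (E-mu)*eV = 1.921e-19 J
Step 3: x = (E-mu)*eV/(kB*T) = 6.72
Step 4: f = 1/(exp(6.72)+1) = 0.001205

0.001205


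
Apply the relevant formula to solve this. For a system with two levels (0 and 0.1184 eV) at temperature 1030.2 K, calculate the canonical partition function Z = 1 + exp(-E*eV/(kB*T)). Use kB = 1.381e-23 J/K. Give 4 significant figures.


Step 1: Compute beta*E = E*eV/(kB*T) = 0.1184*1.602e-19/(1.381e-23*1030.2) = 1.333
Step 2: exp(-beta*E) = exp(-1.333) = 0.2636
Step 3: Z = 1 + 0.2636 = 1.264

1.264


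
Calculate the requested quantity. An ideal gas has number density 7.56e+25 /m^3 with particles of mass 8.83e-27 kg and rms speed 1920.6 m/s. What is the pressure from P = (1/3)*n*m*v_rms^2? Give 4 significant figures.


Step 1: v_rms^2 = 1920.6^2 = 3.689e+06
Step 2: n*m = 7.56e+25*8.83e-27 = 0.6675
Step 3: P = (1/3)*0.6675*3.689e+06 = 8.208e+05 Pa

8.208e+05


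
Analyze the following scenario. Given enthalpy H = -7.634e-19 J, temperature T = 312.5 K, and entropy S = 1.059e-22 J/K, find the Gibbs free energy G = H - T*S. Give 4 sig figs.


Step 1: T*S = 312.5 * 1.059e-22 = 3.309e-20 J
Step 2: G = H - T*S = -7.634e-19 - 3.309e-20
Step 3: G = -7.965e-19 J

-7.965e-19


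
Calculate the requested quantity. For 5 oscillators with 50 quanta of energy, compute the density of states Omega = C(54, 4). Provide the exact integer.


Step 1: Use binomial coefficient C(54, 4)
Step 2: Numerator = 54! / 50!
Step 3: Denominator = 4!
Step 4: Omega = 316251

316251


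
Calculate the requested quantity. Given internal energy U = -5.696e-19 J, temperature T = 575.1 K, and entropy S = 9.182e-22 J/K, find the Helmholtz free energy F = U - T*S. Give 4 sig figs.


Step 1: T*S = 575.1 * 9.182e-22 = 5.281e-19 J
Step 2: F = U - T*S = -5.696e-19 - 5.281e-19
Step 3: F = -1.098e-18 J

-1.098e-18


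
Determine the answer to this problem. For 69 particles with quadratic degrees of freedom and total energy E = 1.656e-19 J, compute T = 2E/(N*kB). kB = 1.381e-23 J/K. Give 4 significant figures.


Step 1: Numerator = 2*E = 2*1.656e-19 = 3.312e-19 J
Step 2: Denominator = N*kB = 69*1.381e-23 = 9.529e-22
Step 3: T = 3.312e-19 / 9.529e-22 = 347.6 K

347.6


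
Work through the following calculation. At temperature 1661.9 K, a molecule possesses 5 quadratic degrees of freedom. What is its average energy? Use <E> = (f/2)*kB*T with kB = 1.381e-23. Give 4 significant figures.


Step 1: f/2 = 5/2 = 2.5
Step 2: kB*T = 1.381e-23 * 1661.9 = 2.295e-20
Step 3: <E> = 2.5 * 2.295e-20 = 5.738e-20 J

5.738e-20


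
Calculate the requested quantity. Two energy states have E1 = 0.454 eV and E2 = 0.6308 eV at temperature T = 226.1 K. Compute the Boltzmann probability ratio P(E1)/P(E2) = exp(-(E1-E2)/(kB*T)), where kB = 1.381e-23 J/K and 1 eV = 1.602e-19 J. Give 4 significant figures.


Step 1: Compute energy difference dE = E1 - E2 = 0.454 - 0.6308 = -0.1768 eV
Step 2: Convert to Joules: dE_J = -0.1768 * 1.602e-19 = -2.832e-20 J
Step 3: Compute exponent = -dE_J / (kB * T) = -(-2.832e-20) / (1.381e-23 * 226.1) = 9.071
Step 4: P(E1)/P(E2) = exp(9.071) = 8698

8698


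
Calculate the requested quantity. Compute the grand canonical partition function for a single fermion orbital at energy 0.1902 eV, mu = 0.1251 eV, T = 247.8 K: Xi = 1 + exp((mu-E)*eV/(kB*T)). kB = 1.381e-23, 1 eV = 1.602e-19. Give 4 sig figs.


Step 1: (mu - E) = 0.1251 - 0.1902 = -0.0651 eV
Step 2: x = (mu-E)*eV/(kB*T) = -0.0651*1.602e-19/(1.381e-23*247.8) = -3.048
Step 3: exp(x) = 0.04748
Step 4: Xi = 1 + 0.04748 = 1.047

1.047


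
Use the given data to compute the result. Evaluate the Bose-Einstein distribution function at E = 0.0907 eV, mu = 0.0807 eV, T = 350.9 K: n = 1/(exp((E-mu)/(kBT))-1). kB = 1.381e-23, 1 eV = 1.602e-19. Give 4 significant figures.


Step 1: (E - mu) = 0.01 eV
Step 2: x = (E-mu)*eV/(kB*T) = 0.01*1.602e-19/(1.381e-23*350.9) = 0.3306
Step 3: exp(x) = 1.392
Step 4: n = 1/(exp(x)-1) = 2.552

2.552


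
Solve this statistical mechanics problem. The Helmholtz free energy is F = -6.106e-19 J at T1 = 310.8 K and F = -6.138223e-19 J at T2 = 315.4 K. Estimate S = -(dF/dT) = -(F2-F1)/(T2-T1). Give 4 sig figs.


Step 1: dF = F2 - F1 = -6.138223e-19 - (-6.106e-19) = -3.2223e-21 J
Step 2: dT = T2 - T1 = 315.4 - 310.8 = 4.6 K
Step 3: S = -dF/dT = -(-3.2223e-21)/4.6 = 7.005e-22 J/K

7.005e-22


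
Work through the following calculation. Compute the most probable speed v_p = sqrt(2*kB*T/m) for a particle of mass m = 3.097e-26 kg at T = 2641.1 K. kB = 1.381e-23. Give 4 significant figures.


Step 1: Numerator = 2*kB*T = 2*1.381e-23*2641.1 = 7.295e-20
Step 2: Ratio = 7.295e-20 / 3.097e-26 = 2.355e+06
Step 3: v_p = sqrt(2.355e+06) = 1535 m/s

1535


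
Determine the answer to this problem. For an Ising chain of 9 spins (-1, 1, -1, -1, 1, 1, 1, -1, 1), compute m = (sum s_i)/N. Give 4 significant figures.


Step 1: Count up spins (+1): 5, down spins (-1): 4
Step 2: Total magnetization M = 5 - 4 = 1
Step 3: m = M/N = 1/9 = 0.1111

0.1111


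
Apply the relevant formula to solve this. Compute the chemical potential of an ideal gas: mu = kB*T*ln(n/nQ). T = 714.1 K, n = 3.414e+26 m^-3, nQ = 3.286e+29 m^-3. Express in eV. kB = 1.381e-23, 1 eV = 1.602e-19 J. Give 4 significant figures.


Step 1: n/nQ = 3.414e+26/3.286e+29 = 0.001039
Step 2: ln(n/nQ) = -6.87
Step 3: mu = kB*T*ln(n/nQ) = 9.862e-21*-6.87 = -6.775e-20 J
Step 4: Convert to eV: -6.775e-20/1.602e-19 = -0.4229 eV

-0.4229


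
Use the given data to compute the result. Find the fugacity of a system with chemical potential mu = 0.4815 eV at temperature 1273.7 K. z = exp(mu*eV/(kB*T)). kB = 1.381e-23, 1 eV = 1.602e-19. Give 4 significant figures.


Step 1: Convert mu to Joules: 0.4815*1.602e-19 = 7.714e-20 J
Step 2: kB*T = 1.381e-23*1273.7 = 1.759e-20 J
Step 3: mu/(kB*T) = 4.385
Step 4: z = exp(4.385) = 80.26

80.26


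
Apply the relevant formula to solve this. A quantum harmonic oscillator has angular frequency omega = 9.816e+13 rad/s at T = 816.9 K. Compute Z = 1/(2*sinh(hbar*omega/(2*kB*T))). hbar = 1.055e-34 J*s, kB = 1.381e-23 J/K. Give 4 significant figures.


Step 1: Compute x = hbar*omega/(kB*T) = 1.055e-34*9.816e+13/(1.381e-23*816.9) = 0.918
Step 2: x/2 = 0.459
Step 3: sinh(x/2) = 0.4753
Step 4: Z = 1/(2*0.4753) = 1.052

1.052


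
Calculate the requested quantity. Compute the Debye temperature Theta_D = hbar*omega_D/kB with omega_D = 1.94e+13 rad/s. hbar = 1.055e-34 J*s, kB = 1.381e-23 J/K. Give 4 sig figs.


Step 1: hbar*omega_D = 1.055e-34 * 1.94e+13 = 2.047e-21 J
Step 2: Theta_D = 2.047e-21 / 1.381e-23
Step 3: Theta_D = 148.2 K

148.2


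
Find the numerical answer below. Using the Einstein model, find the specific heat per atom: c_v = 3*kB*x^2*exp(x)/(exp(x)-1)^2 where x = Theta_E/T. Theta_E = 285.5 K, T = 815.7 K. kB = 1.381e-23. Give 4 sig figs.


Step 1: x = Theta_E/T = 285.5/815.7 = 0.35
Step 2: x^2 = 0.1225
Step 3: exp(x) = 1.419
Step 4: c_v = 3*1.381e-23*0.1225*1.419/(1.419-1)^2 = 4.101e-23

4.101e-23


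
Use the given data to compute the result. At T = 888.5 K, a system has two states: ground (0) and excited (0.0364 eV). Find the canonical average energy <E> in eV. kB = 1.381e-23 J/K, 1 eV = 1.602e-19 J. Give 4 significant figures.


Step 1: beta*E = 0.0364*1.602e-19/(1.381e-23*888.5) = 0.4752
Step 2: exp(-beta*E) = 0.6217
Step 3: <E> = 0.0364*0.6217/(1+0.6217) = 0.01395 eV

0.01395


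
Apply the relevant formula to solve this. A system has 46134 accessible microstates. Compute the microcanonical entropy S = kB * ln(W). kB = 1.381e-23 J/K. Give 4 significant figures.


Step 1: ln(W) = ln(46134) = 10.74
Step 2: S = kB * ln(W) = 1.381e-23 * 10.74
Step 3: S = 1.483e-22 J/K

1.483e-22


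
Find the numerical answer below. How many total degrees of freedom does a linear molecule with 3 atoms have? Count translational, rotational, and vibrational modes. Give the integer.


Step 1: Translational DOF = 3
Step 2: Rotational DOF (linear) = 2
Step 3: Vibrational DOF = 3*3 - 5 = 4
Step 4: Total = 3 + 2 + 4 = 9

9


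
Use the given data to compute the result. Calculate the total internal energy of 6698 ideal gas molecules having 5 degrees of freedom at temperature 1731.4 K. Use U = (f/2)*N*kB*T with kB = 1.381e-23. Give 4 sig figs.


Step 1: f/2 = 5/2 = 2.5
Step 2: N*kB*T = 6698*1.381e-23*1731.4 = 1.602e-16
Step 3: U = 2.5 * 1.602e-16 = 4.004e-16 J

4.004e-16


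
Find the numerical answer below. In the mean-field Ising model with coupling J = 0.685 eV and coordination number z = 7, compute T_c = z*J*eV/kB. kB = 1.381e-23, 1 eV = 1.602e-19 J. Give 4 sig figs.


Step 1: z*J = 7*0.685 = 4.795 eV
Step 2: Convert to Joules: 4.795*1.602e-19 = 7.682e-19 J
Step 3: T_c = 7.682e-19 / 1.381e-23 = 5.562e+04 K

5.562e+04


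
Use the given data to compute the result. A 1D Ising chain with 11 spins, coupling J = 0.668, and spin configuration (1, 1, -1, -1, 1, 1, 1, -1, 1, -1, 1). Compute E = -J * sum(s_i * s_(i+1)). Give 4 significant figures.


Step 1: Nearest-neighbor products: 1, -1, 1, -1, 1, 1, -1, -1, -1, -1
Step 2: Sum of products = -2
Step 3: E = -0.668 * -2 = 1.336

1.336


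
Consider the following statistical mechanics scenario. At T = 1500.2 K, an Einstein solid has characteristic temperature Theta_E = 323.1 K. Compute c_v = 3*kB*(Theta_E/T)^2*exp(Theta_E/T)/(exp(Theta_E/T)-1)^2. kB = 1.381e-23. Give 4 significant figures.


Step 1: x = Theta_E/T = 323.1/1500.2 = 0.2154
Step 2: x^2 = 0.04638
Step 3: exp(x) = 1.24
Step 4: c_v = 3*1.381e-23*0.04638*1.24/(1.24-1)^2 = 4.127e-23

4.127e-23


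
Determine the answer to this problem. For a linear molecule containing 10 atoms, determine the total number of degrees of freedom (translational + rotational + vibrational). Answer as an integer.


Step 1: Translational DOF = 3
Step 2: Rotational DOF (linear) = 2
Step 3: Vibrational DOF = 3*10 - 5 = 25
Step 4: Total = 3 + 2 + 25 = 30

30


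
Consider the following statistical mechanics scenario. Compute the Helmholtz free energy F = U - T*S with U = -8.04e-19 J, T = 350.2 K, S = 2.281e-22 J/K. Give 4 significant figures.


Step 1: T*S = 350.2 * 2.281e-22 = 7.988e-20 J
Step 2: F = U - T*S = -8.04e-19 - 7.988e-20
Step 3: F = -8.839e-19 J

-8.839e-19


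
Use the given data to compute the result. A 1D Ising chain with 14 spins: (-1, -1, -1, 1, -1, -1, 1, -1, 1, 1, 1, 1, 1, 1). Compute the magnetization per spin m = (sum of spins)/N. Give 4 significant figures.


Step 1: Count up spins (+1): 8, down spins (-1): 6
Step 2: Total magnetization M = 8 - 6 = 2
Step 3: m = M/N = 2/14 = 0.1429

0.1429


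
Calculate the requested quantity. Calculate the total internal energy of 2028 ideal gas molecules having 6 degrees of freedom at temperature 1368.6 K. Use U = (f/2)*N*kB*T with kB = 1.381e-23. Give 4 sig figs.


Step 1: f/2 = 6/2 = 3.0
Step 2: N*kB*T = 2028*1.381e-23*1368.6 = 3.833e-17
Step 3: U = 3.0 * 3.833e-17 = 1.15e-16 J

1.15e-16


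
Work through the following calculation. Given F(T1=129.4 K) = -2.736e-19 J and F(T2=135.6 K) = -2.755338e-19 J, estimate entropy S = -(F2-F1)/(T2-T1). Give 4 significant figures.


Step 1: dF = F2 - F1 = -2.755338e-19 - (-2.736e-19) = -1.9338e-21 J
Step 2: dT = T2 - T1 = 135.6 - 129.4 = 6.2 K
Step 3: S = -dF/dT = -(-1.9338e-21)/6.2 = 3.119e-22 J/K

3.119e-22


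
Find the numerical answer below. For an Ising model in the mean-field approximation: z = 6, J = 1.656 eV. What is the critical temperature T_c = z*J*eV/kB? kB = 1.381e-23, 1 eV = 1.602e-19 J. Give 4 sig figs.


Step 1: z*J = 6*1.656 = 9.936 eV
Step 2: Convert to Joules: 9.936*1.602e-19 = 1.592e-18 J
Step 3: T_c = 1.592e-18 / 1.381e-23 = 1.153e+05 K

1.153e+05


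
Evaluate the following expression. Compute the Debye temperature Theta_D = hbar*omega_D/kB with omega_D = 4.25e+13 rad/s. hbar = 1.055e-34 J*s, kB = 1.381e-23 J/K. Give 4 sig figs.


Step 1: hbar*omega_D = 1.055e-34 * 4.25e+13 = 4.484e-21 J
Step 2: Theta_D = 4.484e-21 / 1.381e-23
Step 3: Theta_D = 324.7 K

324.7


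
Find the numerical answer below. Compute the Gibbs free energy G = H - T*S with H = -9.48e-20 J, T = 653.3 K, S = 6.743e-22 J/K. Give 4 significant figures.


Step 1: T*S = 653.3 * 6.743e-22 = 4.405e-19 J
Step 2: G = H - T*S = -9.48e-20 - 4.405e-19
Step 3: G = -5.353e-19 J

-5.353e-19


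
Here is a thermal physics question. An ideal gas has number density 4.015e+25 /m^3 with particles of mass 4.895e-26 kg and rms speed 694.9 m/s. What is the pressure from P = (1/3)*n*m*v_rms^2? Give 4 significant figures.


Step 1: v_rms^2 = 694.9^2 = 4.829e+05
Step 2: n*m = 4.015e+25*4.895e-26 = 1.965
Step 3: P = (1/3)*1.965*4.829e+05 = 3.163e+05 Pa

3.163e+05


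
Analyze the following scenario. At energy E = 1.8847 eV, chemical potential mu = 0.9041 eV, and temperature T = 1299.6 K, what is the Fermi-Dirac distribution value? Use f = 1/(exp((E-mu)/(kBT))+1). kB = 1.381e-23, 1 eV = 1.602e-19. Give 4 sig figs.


Step 1: (E - mu) = 1.8847 - 0.9041 = 0.9806 eV
Step 2: Convert: (E-mu)*eV = 1.571e-19 J
Step 3: x = (E-mu)*eV/(kB*T) = 8.753
Step 4: f = 1/(exp(8.753)+1) = 0.000158

0.000158


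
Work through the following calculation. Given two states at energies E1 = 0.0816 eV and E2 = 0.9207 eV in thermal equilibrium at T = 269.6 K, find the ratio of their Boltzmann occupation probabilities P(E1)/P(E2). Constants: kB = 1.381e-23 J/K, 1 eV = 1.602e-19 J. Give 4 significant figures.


Step 1: Compute energy difference dE = E1 - E2 = 0.0816 - 0.9207 = -0.8391 eV
Step 2: Convert to Joules: dE_J = -0.8391 * 1.602e-19 = -1.344e-19 J
Step 3: Compute exponent = -dE_J / (kB * T) = -(-1.344e-19) / (1.381e-23 * 269.6) = 36.1
Step 4: P(E1)/P(E2) = exp(36.1) = 4.787e+15

4.787e+15


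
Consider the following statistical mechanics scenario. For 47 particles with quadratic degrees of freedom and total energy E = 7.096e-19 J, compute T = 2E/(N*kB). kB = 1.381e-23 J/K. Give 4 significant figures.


Step 1: Numerator = 2*E = 2*7.096e-19 = 1.419e-18 J
Step 2: Denominator = N*kB = 47*1.381e-23 = 6.491e-22
Step 3: T = 1.419e-18 / 6.491e-22 = 2187 K

2187


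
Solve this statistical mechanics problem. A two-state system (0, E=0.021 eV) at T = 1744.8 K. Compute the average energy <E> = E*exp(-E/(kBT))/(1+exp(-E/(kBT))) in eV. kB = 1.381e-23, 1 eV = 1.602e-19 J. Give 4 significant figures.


Step 1: beta*E = 0.021*1.602e-19/(1.381e-23*1744.8) = 0.1396
Step 2: exp(-beta*E) = 0.8697
Step 3: <E> = 0.021*0.8697/(1+0.8697) = 0.009768 eV

0.009768


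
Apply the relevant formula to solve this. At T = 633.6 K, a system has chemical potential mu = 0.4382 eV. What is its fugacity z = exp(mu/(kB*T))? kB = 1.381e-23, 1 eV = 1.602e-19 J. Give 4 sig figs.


Step 1: Convert mu to Joules: 0.4382*1.602e-19 = 7.02e-20 J
Step 2: kB*T = 1.381e-23*633.6 = 8.75e-21 J
Step 3: mu/(kB*T) = 8.023
Step 4: z = exp(8.023) = 3050

3050


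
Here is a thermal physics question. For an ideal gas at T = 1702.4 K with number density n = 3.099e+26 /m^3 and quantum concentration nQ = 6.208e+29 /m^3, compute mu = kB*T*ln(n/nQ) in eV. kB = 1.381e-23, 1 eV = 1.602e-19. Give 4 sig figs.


Step 1: n/nQ = 3.099e+26/6.208e+29 = 0.0004992
Step 2: ln(n/nQ) = -7.603
Step 3: mu = kB*T*ln(n/nQ) = 2.351e-20*-7.603 = -1.787e-19 J
Step 4: Convert to eV: -1.787e-19/1.602e-19 = -1.116 eV

-1.116


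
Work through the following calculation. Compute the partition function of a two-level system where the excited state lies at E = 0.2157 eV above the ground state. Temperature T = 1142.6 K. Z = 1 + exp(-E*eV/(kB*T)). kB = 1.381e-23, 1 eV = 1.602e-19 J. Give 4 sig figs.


Step 1: Compute beta*E = E*eV/(kB*T) = 0.2157*1.602e-19/(1.381e-23*1142.6) = 2.19
Step 2: exp(-beta*E) = exp(-2.19) = 0.1119
Step 3: Z = 1 + 0.1119 = 1.112

1.112


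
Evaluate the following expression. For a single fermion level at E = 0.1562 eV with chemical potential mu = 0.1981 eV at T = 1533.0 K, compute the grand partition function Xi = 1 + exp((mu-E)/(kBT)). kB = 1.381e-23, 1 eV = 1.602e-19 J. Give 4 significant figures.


Step 1: (mu - E) = 0.1981 - 0.1562 = 0.0419 eV
Step 2: x = (mu-E)*eV/(kB*T) = 0.0419*1.602e-19/(1.381e-23*1533.0) = 0.3171
Step 3: exp(x) = 1.373
Step 4: Xi = 1 + 1.373 = 2.373

2.373


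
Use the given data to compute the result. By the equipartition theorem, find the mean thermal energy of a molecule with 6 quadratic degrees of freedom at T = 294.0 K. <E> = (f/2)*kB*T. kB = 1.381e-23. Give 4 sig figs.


Step 1: f/2 = 6/2 = 3
Step 2: kB*T = 1.381e-23 * 294.0 = 4.06e-21
Step 3: <E> = 3 * 4.06e-21 = 1.218e-20 J

1.218e-20


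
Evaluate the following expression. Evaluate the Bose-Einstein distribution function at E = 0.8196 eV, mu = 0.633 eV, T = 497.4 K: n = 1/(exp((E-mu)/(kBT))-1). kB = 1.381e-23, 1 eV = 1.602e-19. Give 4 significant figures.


Step 1: (E - mu) = 0.1866 eV
Step 2: x = (E-mu)*eV/(kB*T) = 0.1866*1.602e-19/(1.381e-23*497.4) = 4.352
Step 3: exp(x) = 77.62
Step 4: n = 1/(exp(x)-1) = 0.01305

0.01305
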